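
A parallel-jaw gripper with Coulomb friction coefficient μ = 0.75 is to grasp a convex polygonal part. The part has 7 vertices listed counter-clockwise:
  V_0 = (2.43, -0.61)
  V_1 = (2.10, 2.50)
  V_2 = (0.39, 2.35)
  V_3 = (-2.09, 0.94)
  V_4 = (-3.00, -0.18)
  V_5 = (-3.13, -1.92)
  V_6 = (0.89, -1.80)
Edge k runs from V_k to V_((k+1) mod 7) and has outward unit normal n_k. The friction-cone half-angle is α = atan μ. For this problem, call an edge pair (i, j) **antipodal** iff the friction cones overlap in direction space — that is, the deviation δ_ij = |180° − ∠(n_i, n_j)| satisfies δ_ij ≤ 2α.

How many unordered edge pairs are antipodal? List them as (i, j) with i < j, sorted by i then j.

α = atan 0.75 = 36.87°;  2α = 73.74°
n_0 = (+0.9944, +0.1055)
n_1 = (-0.0874, +0.9962)
n_2 = (-0.4943, +0.8693)
n_3 = (-0.7761, +0.6306)
n_4 = (-0.9972, +0.0745)
n_5 = (+0.0298, -0.9996)
n_6 = (+0.6114, -0.7913)
  (0,1): δ = 91.04°  ·
  (0,2): δ = 66.44°  ✓
  (0,3): δ = 45.15°  ✓
  (0,4): δ = 10.33°  ✓
  (0,5): δ = 85.65°  ·
  (0,6): δ = 121.64°  ·
  (1,2): δ = 155.39°  ·
  (1,3): δ = 134.11°  ·
  (1,4): δ = 99.29°  ·
  (1,5): δ = 3.30°  ✓
  (1,6): δ = 32.68°  ✓
  (2,3): δ = 158.71°  ·
  (2,4): δ = 123.89°  ·
  (2,5): δ = 27.91°  ✓
  (2,6): δ = 8.07°  ✓
  (3,4): δ = 145.18°  ·
  (3,5): δ = 49.20°  ✓
  (3,6): δ = 13.21°  ✓
  (4,5): δ = 84.02°  ·
  (4,6): δ = 48.03°  ✓
  (5,6): δ = 144.02°  ·
antipodal pairs: 10

count = 10; pairs: (0,2), (0,3), (0,4), (1,5), (1,6), (2,5), (2,6), (3,5), (3,6), (4,6)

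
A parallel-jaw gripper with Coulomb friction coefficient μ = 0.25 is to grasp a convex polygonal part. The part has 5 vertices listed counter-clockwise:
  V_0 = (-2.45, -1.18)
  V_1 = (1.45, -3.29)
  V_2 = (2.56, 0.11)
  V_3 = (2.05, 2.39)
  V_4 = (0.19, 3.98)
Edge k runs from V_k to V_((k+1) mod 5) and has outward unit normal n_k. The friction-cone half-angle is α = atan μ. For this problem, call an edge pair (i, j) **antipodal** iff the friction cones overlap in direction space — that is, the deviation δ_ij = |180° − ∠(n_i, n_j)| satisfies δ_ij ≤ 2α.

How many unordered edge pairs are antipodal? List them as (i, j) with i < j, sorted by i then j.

count = 2; pairs: (0,3), (1,4)

α = atan 0.25 = 14.04°;  2α = 28.07°
n_0 = (-0.4758, -0.8795)
n_1 = (+0.9506, -0.3104)
n_2 = (+0.9759, +0.2183)
n_3 = (+0.6498, +0.7601)
n_4 = (-0.8902, +0.4555)
  (0,1): δ = 79.67°  ·
  (0,2): δ = 48.98°  ·
  (0,3): δ = 12.11°  ✓
  (0,4): δ = 91.32°  ·
  (1,2): δ = 149.31°  ·
  (1,3): δ = 112.44°  ·
  (1,4): δ = 9.02°  ✓
  (2,3): δ = 143.13°  ·
  (2,4): δ = 39.70°  ·
  (3,4): δ = 76.57°  ·
antipodal pairs: 2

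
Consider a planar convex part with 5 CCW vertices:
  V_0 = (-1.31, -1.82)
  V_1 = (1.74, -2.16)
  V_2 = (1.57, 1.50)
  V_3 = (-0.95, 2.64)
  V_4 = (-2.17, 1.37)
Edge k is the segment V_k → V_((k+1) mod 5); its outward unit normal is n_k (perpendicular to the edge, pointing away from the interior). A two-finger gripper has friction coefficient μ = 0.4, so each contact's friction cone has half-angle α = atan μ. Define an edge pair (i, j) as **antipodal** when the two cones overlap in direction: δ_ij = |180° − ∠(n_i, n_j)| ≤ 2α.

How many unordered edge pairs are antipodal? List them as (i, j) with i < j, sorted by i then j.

count = 2; pairs: (0,2), (1,4)

α = atan 0.4 = 21.80°;  2α = 43.60°
n_0 = (-0.1108, -0.9938)
n_1 = (+0.9989, +0.0464)
n_2 = (+0.4122, +0.9111)
n_3 = (-0.7212, +0.6928)
n_4 = (-0.9655, -0.2603)
  (0,1): δ = 80.98°  ·
  (0,2): δ = 17.98°  ✓
  (0,3): δ = 52.51°  ·
  (0,4): δ = 111.45°  ·
  (1,2): δ = 117.00°  ·
  (1,3): δ = 46.51°  ·
  (1,4): δ = 12.43°  ✓
  (2,3): δ = 109.51°  ·
  (2,4): δ = 50.57°  ·
  (3,4): δ = 121.06°  ·
antipodal pairs: 2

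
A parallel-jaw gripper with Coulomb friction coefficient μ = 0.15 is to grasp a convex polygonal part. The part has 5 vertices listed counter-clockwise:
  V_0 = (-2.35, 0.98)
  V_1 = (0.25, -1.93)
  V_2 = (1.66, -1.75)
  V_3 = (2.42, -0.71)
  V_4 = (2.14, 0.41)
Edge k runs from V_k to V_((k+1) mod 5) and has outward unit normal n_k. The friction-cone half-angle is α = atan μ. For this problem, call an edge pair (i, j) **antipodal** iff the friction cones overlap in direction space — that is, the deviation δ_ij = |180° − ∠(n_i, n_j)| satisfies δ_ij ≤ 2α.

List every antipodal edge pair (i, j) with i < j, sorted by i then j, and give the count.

count = 1; pairs: (1,4)

α = atan 0.15 = 8.53°;  2α = 17.06°
n_0 = (-0.7457, -0.6663)
n_1 = (+0.1266, -0.9919)
n_2 = (+0.8074, -0.5900)
n_3 = (+0.9701, +0.2425)
n_4 = (+0.1259, +0.9920)
  (0,1): δ = 124.50°  ·
  (0,2): δ = 77.94°  ·
  (0,3): δ = 27.74°  ·
  (0,4): δ = 40.99°  ·
  (1,2): δ = 133.43°  ·
  (1,3): δ = 83.24°  ·
  (1,4): δ = 14.51°  ✓
  (2,3): δ = 129.81°  ·
  (2,4): δ = 61.08°  ·
  (3,4): δ = 111.27°  ·
antipodal pairs: 1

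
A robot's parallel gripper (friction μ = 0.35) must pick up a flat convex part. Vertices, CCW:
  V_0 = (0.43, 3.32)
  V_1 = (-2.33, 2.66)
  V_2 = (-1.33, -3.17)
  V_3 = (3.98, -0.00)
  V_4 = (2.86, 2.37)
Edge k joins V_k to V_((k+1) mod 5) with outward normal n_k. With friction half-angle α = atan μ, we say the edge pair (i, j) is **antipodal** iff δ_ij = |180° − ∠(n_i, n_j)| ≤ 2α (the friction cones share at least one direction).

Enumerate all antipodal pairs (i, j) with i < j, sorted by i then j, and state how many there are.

count = 2; pairs: (0,2), (1,3)

α = atan 0.35 = 19.29°;  2α = 38.58°
n_0 = (-0.2326, +0.9726)
n_1 = (-0.9856, -0.1691)
n_2 = (+0.5126, -0.8586)
n_3 = (+0.9041, +0.4273)
n_4 = (+0.3641, +0.9314)
  (0,1): δ = 93.72°  ·
  (0,2): δ = 17.39°  ✓
  (0,3): δ = 101.85°  ·
  (0,4): δ = 145.20°  ·
  (1,2): δ = 68.90°  ·
  (1,3): δ = 15.56°  ✓
  (1,4): δ = 58.91°  ·
  (2,3): δ = 95.54°  ·
  (2,4): δ = 52.19°  ·
  (3,4): δ = 136.65°  ·
antipodal pairs: 2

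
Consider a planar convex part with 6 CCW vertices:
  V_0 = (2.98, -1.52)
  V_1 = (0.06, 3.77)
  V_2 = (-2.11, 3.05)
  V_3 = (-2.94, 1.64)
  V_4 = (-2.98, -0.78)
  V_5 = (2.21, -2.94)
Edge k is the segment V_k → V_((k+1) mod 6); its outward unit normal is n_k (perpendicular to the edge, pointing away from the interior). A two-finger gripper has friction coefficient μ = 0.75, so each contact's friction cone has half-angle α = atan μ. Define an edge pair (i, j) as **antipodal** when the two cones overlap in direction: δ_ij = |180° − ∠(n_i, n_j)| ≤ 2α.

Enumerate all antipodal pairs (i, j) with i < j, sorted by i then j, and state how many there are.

count = 7; pairs: (0,2), (0,3), (0,4), (1,4), (1,5), (2,5), (3,5)

α = atan 0.75 = 36.87°;  2α = 73.74°
n_0 = (+0.8755, +0.4833)
n_1 = (-0.3149, +0.9491)
n_2 = (-0.8618, +0.5073)
n_3 = (-0.9999, +0.0165)
n_4 = (-0.3842, -0.9232)
n_5 = (+0.8791, -0.4767)
  (0,1): δ = 100.54°  ·
  (0,2): δ = 59.38°  ✓
  (0,3): δ = 29.84°  ✓
  (0,4): δ = 38.51°  ✓
  (0,5): δ = 122.63°  ·
  (1,2): δ = 138.84°  ·
  (1,3): δ = 109.30°  ·
  (1,4): δ = 40.95°  ✓
  (1,5): δ = 43.18°  ✓
  (2,3): δ = 150.46°  ·
  (2,4): δ = 82.11°  ·
  (2,5): δ = 2.01°  ✓
  (3,4): δ = 111.65°  ·
  (3,5): δ = 27.52°  ✓
  (4,5): δ = 95.87°  ·
antipodal pairs: 7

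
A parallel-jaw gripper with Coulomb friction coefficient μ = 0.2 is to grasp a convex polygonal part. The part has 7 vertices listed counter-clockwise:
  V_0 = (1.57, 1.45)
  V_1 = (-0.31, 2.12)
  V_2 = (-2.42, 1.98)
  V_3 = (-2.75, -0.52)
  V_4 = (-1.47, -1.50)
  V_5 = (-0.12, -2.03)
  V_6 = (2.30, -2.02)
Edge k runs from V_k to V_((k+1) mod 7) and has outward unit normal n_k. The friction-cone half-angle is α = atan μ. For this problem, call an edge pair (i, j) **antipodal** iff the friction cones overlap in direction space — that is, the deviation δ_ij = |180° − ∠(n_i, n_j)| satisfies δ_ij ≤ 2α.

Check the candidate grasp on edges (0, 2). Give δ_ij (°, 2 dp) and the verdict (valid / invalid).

α = atan 0.2 = 11.31°;  2α = 22.62°
edge 0: e_0 = (-1.88, +0.67);  n_0 = (+0.3357, +0.9420)
edge 2: e_2 = (-0.33, -2.50);  n_2 = (-0.9914, +0.1309)
∠(n_0, n_2) = 102.10°
δ = |180° − 102.10°| = 77.90°
77.90° > 2α = 22.62°  →  invalid

δ = 77.90°, invalid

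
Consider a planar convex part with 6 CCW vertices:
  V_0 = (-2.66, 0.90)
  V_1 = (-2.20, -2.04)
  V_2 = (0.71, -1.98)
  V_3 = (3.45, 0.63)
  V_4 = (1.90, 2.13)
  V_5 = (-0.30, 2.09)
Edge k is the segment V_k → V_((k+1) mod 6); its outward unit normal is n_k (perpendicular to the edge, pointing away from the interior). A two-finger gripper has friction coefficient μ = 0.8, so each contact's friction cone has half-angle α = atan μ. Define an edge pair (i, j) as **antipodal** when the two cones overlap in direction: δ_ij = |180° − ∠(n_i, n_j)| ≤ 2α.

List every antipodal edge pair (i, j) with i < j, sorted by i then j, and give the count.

count = 7; pairs: (0,2), (0,3), (1,3), (1,4), (1,5), (2,4), (2,5)

α = atan 0.8 = 38.66°;  2α = 77.32°
n_0 = (-0.9880, -0.1546)
n_1 = (+0.0206, -0.9998)
n_2 = (+0.6897, -0.7241)
n_3 = (+0.6954, +0.7186)
n_4 = (-0.0182, +0.9998)
n_5 = (-0.4502, +0.8929)
  (0,1): δ = 97.71°  ·
  (0,2): δ = 55.28°  ✓
  (0,3): δ = 37.05°  ✓
  (0,4): δ = 82.15°  ·
  (0,5): δ = 107.87°  ·
  (1,2): δ = 137.57°  ·
  (1,3): δ = 45.24°  ✓
  (1,4): δ = 0.14°  ✓
  (1,5): δ = 25.58°  ✓
  (2,3): δ = 87.67°  ·
  (2,4): δ = 42.57°  ✓
  (2,5): δ = 16.85°  ✓
  (3,4): δ = 134.90°  ·
  (3,5): δ = 109.18°  ·
  (4,5): δ = 154.28°  ·
antipodal pairs: 7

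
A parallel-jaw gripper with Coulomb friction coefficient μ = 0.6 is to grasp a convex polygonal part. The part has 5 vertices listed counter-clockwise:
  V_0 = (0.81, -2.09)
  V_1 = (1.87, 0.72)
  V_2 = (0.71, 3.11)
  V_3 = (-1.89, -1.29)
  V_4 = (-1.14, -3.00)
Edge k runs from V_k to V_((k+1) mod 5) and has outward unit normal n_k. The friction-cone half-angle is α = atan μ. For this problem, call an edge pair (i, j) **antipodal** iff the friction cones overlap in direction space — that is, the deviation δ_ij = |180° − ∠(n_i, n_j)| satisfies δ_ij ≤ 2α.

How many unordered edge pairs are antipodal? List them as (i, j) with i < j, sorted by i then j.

α = atan 0.6 = 30.96°;  2α = 61.93°
n_0 = (+0.9356, -0.3529)
n_1 = (+0.8996, +0.4366)
n_2 = (-0.8609, +0.5087)
n_3 = (-0.9158, -0.4017)
n_4 = (+0.4229, -0.9062)
  (0,1): δ = 133.44°  ·
  (0,2): δ = 9.91°  ✓
  (0,3): δ = 44.35°  ✓
  (0,4): δ = 135.68°  ·
  (1,2): δ = 56.47°  ✓
  (1,3): δ = 2.21°  ✓
  (1,4): δ = 89.13°  ·
  (2,3): δ = 125.74°  ·
  (2,4): δ = 34.40°  ✓
  (3,4): δ = 88.67°  ·
antipodal pairs: 5

count = 5; pairs: (0,2), (0,3), (1,2), (1,3), (2,4)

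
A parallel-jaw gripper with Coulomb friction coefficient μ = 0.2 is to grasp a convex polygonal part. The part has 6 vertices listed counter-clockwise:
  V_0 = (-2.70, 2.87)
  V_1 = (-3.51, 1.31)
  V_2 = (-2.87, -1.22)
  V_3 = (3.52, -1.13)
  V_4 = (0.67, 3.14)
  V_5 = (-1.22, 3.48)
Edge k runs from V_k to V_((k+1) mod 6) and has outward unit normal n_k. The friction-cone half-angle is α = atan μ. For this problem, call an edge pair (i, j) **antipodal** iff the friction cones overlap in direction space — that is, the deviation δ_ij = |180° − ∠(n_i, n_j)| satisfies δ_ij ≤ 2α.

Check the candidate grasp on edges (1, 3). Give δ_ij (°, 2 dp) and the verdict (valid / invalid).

δ = 19.53°, valid

α = atan 0.2 = 11.31°;  2α = 22.62°
edge 1: e_1 = (+0.64, -2.53);  n_1 = (-0.9695, -0.2452)
edge 3: e_3 = (-2.85, +4.27);  n_3 = (+0.8318, +0.5551)
∠(n_1, n_3) = 160.47°
δ = |180° − 160.47°| = 19.53°
19.53° ≤ 2α = 22.62°  →  valid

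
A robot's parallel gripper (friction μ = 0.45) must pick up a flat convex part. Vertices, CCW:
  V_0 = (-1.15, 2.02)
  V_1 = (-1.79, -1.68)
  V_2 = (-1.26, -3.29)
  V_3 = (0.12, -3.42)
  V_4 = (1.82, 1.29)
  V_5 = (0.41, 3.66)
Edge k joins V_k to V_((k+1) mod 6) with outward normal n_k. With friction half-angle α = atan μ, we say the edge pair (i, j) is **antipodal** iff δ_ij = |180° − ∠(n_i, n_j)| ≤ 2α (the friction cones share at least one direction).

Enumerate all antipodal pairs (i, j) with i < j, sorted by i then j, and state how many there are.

α = atan 0.45 = 24.23°;  2α = 48.46°
n_0 = (-0.9854, +0.1704)
n_1 = (-0.9499, -0.3127)
n_2 = (-0.0938, -0.9956)
n_3 = (+0.9406, -0.3395)
n_4 = (+0.8594, +0.5113)
n_5 = (-0.7246, +0.6892)
  (0,1): δ = 151.97°  ·
  (0,2): δ = 85.57°  ·
  (0,3): δ = 10.03°  ✓
  (0,4): δ = 40.56°  ✓
  (0,5): δ = 146.25°  ·
  (1,2): δ = 113.60°  ·
  (1,3): δ = 38.07°  ✓
  (1,4): δ = 12.53°  ✓
  (1,5): δ = 118.21°  ·
  (2,3): δ = 104.46°  ·
  (2,4): δ = 53.87°  ·
  (2,5): δ = 51.81°  ·
  (3,4): δ = 129.40°  ·
  (3,5): δ = 23.72°  ✓
  (4,5): δ = 74.32°  ·
antipodal pairs: 5

count = 5; pairs: (0,3), (0,4), (1,3), (1,4), (3,5)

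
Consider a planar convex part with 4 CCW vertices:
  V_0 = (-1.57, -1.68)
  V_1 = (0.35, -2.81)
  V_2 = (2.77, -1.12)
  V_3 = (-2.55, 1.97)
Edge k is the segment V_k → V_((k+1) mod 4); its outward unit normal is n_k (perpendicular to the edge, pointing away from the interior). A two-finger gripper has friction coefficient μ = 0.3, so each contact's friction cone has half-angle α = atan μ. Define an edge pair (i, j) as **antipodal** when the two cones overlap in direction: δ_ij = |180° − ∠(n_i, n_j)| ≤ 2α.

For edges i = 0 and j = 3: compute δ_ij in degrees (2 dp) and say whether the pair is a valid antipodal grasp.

α = atan 0.3 = 16.70°;  2α = 33.40°
edge 0: e_0 = (+1.92, -1.13);  n_0 = (-0.5072, -0.8618)
edge 3: e_3 = (+0.98, -3.65);  n_3 = (-0.9658, -0.2593)
∠(n_0, n_3) = 44.49°
δ = |180° − 44.49°| = 135.51°
135.51° > 2α = 33.40°  →  invalid

δ = 135.51°, invalid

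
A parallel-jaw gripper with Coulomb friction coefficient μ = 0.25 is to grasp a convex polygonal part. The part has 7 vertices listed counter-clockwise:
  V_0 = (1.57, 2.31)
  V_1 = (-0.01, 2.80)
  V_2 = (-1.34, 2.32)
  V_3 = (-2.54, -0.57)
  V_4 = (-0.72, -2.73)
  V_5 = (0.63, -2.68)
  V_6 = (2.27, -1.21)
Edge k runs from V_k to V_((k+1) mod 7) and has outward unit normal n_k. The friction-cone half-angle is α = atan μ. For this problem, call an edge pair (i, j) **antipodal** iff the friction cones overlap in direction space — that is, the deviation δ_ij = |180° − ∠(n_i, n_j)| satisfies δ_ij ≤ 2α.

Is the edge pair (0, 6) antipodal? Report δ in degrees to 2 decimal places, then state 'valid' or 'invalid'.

α = atan 0.25 = 14.04°;  2α = 28.07°
edge 0: e_0 = (-1.58, +0.49);  n_0 = (+0.2962, +0.9551)
edge 6: e_6 = (-0.70, +3.52);  n_6 = (+0.9808, +0.1950)
∠(n_0, n_6) = 61.52°
δ = |180° − 61.52°| = 118.48°
118.48° > 2α = 28.07°  →  invalid

δ = 118.48°, invalid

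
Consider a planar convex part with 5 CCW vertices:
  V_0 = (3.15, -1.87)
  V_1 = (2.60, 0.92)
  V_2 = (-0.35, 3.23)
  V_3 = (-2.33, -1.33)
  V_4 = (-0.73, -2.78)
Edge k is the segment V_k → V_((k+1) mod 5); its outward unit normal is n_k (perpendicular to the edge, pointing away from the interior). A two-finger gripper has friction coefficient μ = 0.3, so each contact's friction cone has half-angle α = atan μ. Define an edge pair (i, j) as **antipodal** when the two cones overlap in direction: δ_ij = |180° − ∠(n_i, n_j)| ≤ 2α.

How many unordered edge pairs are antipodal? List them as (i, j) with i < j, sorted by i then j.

α = atan 0.3 = 16.70°;  2α = 33.40°
n_0 = (+0.9811, +0.1934)
n_1 = (+0.6165, +0.7873)
n_2 = (-0.9173, +0.3983)
n_3 = (-0.6715, -0.7410)
n_4 = (+0.2283, -0.9736)
  (0,1): δ = 139.21°  ·
  (0,2): δ = 34.62°  ·
  (0,3): δ = 36.66°  ·
  (0,4): δ = 92.05°  ·
  (1,2): δ = 75.41°  ·
  (1,3): δ = 4.12°  ✓
  (1,4): δ = 51.26°  ·
  (2,3): δ = 108.71°  ·
  (2,4): δ = 53.33°  ·
  (3,4): δ = 124.62°  ·
antipodal pairs: 1

count = 1; pairs: (1,3)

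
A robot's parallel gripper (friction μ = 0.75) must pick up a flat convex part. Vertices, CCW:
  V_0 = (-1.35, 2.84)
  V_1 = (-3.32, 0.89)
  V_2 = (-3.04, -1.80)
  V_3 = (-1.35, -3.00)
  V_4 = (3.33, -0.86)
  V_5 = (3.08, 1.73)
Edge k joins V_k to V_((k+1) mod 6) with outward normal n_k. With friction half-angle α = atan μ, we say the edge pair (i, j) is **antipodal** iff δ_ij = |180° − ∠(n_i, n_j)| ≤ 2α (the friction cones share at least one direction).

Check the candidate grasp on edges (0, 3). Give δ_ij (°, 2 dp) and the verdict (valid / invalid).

α = atan 0.75 = 36.87°;  2α = 73.74°
edge 0: e_0 = (-1.97, -1.95);  n_0 = (-0.7035, +0.7107)
edge 3: e_3 = (+4.68, +2.14);  n_3 = (+0.4159, -0.9094)
∠(n_0, n_3) = 159.87°
δ = |180° − 159.87°| = 20.13°
20.13° ≤ 2α = 73.74°  →  valid

δ = 20.13°, valid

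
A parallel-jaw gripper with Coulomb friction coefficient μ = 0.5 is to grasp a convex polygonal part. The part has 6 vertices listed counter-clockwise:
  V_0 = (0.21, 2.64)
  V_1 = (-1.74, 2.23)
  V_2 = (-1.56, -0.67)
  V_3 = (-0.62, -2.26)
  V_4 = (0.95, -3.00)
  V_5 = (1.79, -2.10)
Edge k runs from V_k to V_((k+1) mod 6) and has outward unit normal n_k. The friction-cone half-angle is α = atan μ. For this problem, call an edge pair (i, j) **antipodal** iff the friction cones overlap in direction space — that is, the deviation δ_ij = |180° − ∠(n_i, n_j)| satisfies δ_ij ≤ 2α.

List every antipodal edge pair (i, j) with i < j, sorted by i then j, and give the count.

α = atan 0.5 = 26.57°;  2α = 53.13°
n_0 = (-0.2058, +0.9786)
n_1 = (-0.9981, -0.0619)
n_2 = (-0.8608, -0.5089)
n_3 = (-0.4264, -0.9046)
n_4 = (+0.7311, -0.6823)
n_5 = (+0.9487, +0.3162)
  (0,1): δ = 98.32°  ·
  (0,2): δ = 71.28°  ·
  (0,3): δ = 37.11°  ✓
  (0,4): δ = 35.10°  ✓
  (0,5): δ = 96.56°  ·
  (1,2): δ = 152.96°  ·
  (1,3): δ = 118.79°  ·
  (1,4): δ = 46.58°  ✓
  (1,5): δ = 14.88°  ✓
  (2,3): δ = 145.83°  ·
  (2,4): δ = 73.62°  ·
  (2,5): δ = 12.16°  ✓
  (3,4): δ = 107.79°  ·
  (3,5): δ = 46.33°  ✓
  (4,5): δ = 118.54°  ·
antipodal pairs: 6

count = 6; pairs: (0,3), (0,4), (1,4), (1,5), (2,5), (3,5)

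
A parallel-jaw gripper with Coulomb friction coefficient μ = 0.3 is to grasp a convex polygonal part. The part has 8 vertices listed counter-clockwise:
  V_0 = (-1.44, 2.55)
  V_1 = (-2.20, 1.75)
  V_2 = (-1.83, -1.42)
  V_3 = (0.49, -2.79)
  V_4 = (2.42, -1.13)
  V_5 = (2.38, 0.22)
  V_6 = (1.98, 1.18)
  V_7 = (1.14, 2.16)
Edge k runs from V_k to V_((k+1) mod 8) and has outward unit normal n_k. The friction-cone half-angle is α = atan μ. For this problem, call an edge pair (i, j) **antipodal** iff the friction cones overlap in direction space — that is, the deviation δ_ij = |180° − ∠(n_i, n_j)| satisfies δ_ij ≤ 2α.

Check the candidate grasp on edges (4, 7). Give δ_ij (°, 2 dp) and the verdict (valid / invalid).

α = atan 0.3 = 16.70°;  2α = 33.40°
edge 4: e_4 = (-0.04, +1.35);  n_4 = (+0.9996, +0.0296)
edge 7: e_7 = (-2.58, +0.39);  n_7 = (+0.1495, +0.9888)
∠(n_4, n_7) = 79.71°
δ = |180° − 79.71°| = 100.29°
100.29° > 2α = 33.40°  →  invalid

δ = 100.29°, invalid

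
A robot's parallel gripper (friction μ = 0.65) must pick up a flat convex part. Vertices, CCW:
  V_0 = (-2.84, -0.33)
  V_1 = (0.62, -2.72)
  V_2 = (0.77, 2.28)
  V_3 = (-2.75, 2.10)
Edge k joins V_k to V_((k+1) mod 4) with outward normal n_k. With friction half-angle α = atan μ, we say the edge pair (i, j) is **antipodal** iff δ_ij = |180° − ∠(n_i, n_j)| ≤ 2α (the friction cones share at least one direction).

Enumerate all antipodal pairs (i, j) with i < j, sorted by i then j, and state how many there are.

count = 3; pairs: (0,1), (0,2), (1,3)

α = atan 0.65 = 33.02°;  2α = 66.05°
n_0 = (-0.5683, -0.8228)
n_1 = (+0.9996, -0.0300)
n_2 = (-0.0511, +0.9987)
n_3 = (-0.9993, +0.0370)
  (0,1): δ = 57.08°  ✓
  (0,2): δ = 37.56°  ✓
  (0,3): δ = 122.51°  ·
  (1,2): δ = 85.35°  ·
  (1,3): δ = 0.40°  ✓
  (2,3): δ = 95.05°  ·
antipodal pairs: 3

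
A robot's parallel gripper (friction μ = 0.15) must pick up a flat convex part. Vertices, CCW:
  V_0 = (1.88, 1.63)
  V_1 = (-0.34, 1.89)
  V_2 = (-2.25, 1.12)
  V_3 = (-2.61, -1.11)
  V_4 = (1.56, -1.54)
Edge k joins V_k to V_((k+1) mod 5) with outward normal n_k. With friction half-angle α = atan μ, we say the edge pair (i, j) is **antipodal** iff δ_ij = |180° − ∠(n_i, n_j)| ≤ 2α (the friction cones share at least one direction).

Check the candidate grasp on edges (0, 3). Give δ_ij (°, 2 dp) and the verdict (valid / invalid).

δ = 0.79°, valid

α = atan 0.15 = 8.53°;  2α = 17.06°
edge 0: e_0 = (-2.22, +0.26);  n_0 = (+0.1163, +0.9932)
edge 3: e_3 = (+4.17, -0.43);  n_3 = (-0.1026, -0.9947)
∠(n_0, n_3) = 179.21°
δ = |180° − 179.21°| = 0.79°
0.79° ≤ 2α = 17.06°  →  valid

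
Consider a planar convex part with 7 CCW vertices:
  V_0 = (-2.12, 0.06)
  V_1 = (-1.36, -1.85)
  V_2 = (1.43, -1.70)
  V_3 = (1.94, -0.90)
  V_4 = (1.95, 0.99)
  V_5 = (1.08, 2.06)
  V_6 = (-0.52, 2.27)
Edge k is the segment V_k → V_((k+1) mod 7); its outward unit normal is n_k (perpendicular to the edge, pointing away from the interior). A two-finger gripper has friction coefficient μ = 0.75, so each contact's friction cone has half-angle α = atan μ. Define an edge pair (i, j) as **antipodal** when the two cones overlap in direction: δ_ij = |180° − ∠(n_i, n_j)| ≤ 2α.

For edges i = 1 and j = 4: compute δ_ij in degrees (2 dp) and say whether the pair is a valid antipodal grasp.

α = atan 0.75 = 36.87°;  2α = 73.74°
edge 1: e_1 = (+2.79, +0.15);  n_1 = (+0.0537, -0.9986)
edge 4: e_4 = (-0.87, +1.07);  n_4 = (+0.7759, +0.6309)
∠(n_1, n_4) = 126.04°
δ = |180° − 126.04°| = 53.96°
53.96° ≤ 2α = 73.74°  →  valid

δ = 53.96°, valid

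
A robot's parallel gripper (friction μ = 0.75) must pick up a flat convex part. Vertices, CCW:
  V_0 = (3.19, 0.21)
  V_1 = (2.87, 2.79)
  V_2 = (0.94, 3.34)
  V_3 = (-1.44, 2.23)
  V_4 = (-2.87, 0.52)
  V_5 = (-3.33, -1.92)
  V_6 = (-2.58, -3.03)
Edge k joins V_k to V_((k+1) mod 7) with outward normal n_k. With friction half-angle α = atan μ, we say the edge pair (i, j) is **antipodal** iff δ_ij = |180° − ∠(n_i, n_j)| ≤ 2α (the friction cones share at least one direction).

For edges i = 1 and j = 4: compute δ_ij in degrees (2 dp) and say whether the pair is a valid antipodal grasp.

α = atan 0.75 = 36.87°;  2α = 73.74°
edge 1: e_1 = (-1.93, +0.55);  n_1 = (+0.2741, +0.9617)
edge 4: e_4 = (-0.46, -2.44);  n_4 = (-0.9827, +0.1853)
∠(n_1, n_4) = 95.23°
δ = |180° − 95.23°| = 84.77°
84.77° > 2α = 73.74°  →  invalid

δ = 84.77°, invalid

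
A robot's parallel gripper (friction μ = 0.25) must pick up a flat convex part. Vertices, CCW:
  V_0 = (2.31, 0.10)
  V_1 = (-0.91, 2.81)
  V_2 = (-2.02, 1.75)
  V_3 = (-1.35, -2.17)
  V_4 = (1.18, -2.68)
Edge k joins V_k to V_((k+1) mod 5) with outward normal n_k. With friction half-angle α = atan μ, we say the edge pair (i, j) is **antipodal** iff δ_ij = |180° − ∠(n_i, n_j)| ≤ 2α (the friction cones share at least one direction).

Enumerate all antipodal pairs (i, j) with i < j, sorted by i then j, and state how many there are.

count = 1; pairs: (1,4)

α = atan 0.25 = 14.04°;  2α = 28.07°
n_0 = (+0.6439, +0.7651)
n_1 = (-0.6906, +0.7232)
n_2 = (-0.9857, -0.1685)
n_3 = (-0.1976, -0.9803)
n_4 = (+0.9264, -0.3766)
  (0,1): δ = 96.24°  ·
  (0,2): δ = 40.22°  ·
  (0,3): δ = 28.69°  ·
  (0,4): δ = 107.96°  ·
  (1,2): δ = 123.98°  ·
  (1,3): δ = 55.08°  ·
  (1,4): δ = 24.20°  ✓
  (2,3): δ = 111.10°  ·
  (2,4): δ = 31.82°  ·
  (3,4): δ = 100.72°  ·
antipodal pairs: 1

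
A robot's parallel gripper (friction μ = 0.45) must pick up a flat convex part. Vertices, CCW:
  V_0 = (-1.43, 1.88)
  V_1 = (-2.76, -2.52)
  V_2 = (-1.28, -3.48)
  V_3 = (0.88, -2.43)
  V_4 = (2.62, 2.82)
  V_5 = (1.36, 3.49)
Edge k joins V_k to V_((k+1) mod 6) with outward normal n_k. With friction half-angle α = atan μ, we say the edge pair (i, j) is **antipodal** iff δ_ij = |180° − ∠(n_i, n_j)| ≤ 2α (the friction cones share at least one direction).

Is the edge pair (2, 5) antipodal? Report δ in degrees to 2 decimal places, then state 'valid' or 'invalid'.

α = atan 0.45 = 24.23°;  2α = 48.46°
edge 2: e_2 = (+2.16, +1.05);  n_2 = (+0.4372, -0.8994)
edge 5: e_5 = (-2.79, -1.61);  n_5 = (-0.4998, +0.8661)
∠(n_2, n_5) = 175.94°
δ = |180° − 175.94°| = 4.06°
4.06° ≤ 2α = 48.46°  →  valid

δ = 4.06°, valid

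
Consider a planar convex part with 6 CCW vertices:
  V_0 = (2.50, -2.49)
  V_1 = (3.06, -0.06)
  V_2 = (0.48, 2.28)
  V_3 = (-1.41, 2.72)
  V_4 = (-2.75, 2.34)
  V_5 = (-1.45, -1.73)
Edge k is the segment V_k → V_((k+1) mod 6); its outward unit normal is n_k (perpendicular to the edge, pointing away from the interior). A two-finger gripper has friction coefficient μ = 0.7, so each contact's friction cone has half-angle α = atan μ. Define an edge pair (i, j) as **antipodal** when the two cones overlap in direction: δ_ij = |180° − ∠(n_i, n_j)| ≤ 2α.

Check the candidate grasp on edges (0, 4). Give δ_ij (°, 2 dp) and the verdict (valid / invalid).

α = atan 0.7 = 34.99°;  2α = 69.98°
edge 0: e_0 = (+0.56, +2.43);  n_0 = (+0.9745, -0.2246)
edge 4: e_4 = (+1.30, -4.07);  n_4 = (-0.9526, -0.3043)
∠(n_0, n_4) = 149.31°
δ = |180° − 149.31°| = 30.69°
30.69° ≤ 2α = 69.98°  →  valid

δ = 30.69°, valid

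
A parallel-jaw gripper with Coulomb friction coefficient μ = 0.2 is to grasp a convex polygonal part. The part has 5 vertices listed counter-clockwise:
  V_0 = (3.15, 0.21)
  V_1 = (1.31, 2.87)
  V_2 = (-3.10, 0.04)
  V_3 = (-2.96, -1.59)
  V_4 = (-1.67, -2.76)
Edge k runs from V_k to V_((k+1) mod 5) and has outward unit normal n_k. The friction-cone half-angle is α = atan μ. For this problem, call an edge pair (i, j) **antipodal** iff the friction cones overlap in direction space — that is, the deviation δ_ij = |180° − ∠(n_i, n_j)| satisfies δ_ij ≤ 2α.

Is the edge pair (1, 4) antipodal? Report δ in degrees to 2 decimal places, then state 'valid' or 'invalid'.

α = atan 0.2 = 11.31°;  2α = 22.62°
edge 1: e_1 = (-4.41, -2.83);  n_1 = (-0.5401, +0.8416)
edge 4: e_4 = (+4.82, +2.97);  n_4 = (+0.5246, -0.8514)
∠(n_1, n_4) = 178.95°
δ = |180° − 178.95°| = 1.05°
1.05° ≤ 2α = 22.62°  →  valid

δ = 1.05°, valid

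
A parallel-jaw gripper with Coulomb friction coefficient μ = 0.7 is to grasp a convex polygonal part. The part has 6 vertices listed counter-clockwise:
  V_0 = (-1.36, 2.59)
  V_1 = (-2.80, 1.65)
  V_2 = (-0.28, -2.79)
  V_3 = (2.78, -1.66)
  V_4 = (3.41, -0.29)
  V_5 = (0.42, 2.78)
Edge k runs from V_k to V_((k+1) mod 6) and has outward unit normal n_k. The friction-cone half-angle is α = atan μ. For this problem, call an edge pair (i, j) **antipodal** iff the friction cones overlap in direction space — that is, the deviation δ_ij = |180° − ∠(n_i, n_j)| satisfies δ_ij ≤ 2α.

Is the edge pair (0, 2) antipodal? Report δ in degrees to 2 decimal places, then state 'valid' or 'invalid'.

α = atan 0.7 = 34.99°;  2α = 69.98°
edge 0: e_0 = (-1.44, -0.94);  n_0 = (-0.5466, +0.8374)
edge 2: e_2 = (+3.06, +1.13);  n_2 = (+0.3464, -0.9381)
∠(n_0, n_2) = 167.13°
δ = |180° − 167.13°| = 12.87°
12.87° ≤ 2α = 69.98°  →  valid

δ = 12.87°, valid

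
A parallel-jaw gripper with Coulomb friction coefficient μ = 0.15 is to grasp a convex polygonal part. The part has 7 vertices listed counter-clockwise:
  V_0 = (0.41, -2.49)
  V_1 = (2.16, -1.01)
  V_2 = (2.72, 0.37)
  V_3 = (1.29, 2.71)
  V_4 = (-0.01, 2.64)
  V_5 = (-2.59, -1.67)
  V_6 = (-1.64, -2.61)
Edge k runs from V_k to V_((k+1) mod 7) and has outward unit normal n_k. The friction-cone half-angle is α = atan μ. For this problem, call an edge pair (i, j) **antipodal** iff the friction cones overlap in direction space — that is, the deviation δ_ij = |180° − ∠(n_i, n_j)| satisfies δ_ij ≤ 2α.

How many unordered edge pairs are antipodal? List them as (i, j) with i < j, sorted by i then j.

count = 3; pairs: (1,4), (2,5), (3,6)

α = atan 0.15 = 8.53°;  2α = 17.06°
n_0 = (+0.6457, -0.7636)
n_1 = (+0.9266, -0.3760)
n_2 = (+0.8533, +0.5215)
n_3 = (-0.0538, +0.9986)
n_4 = (-0.8580, +0.5136)
n_5 = (-0.7034, -0.7108)
n_6 = (+0.0584, -0.9983)
  (0,1): δ = 152.31°  ·
  (0,2): δ = 98.79°  ·
  (0,3): δ = 37.14°  ·
  (0,4): δ = 18.87°  ·
  (0,5): δ = 95.08°  ·
  (0,6): δ = 143.13°  ·
  (1,2): δ = 126.48°  ·
  (1,3): δ = 64.83°  ·
  (1,4): δ = 8.82°  ✓
  (1,5): δ = 67.39°  ·
  (1,6): δ = 115.44°  ·
  (2,3): δ = 118.35°  ·
  (2,4): δ = 62.33°  ·
  (2,5): δ = 13.87°  ✓
  (2,6): δ = 61.92°  ·
  (3,4): δ = 123.99°  ·
  (3,5): δ = 47.78°  ·
  (3,6): δ = 0.27°  ✓
  (4,5): δ = 103.79°  ·
  (4,6): δ = 55.74°  ·
  (5,6): δ = 131.95°  ·
antipodal pairs: 3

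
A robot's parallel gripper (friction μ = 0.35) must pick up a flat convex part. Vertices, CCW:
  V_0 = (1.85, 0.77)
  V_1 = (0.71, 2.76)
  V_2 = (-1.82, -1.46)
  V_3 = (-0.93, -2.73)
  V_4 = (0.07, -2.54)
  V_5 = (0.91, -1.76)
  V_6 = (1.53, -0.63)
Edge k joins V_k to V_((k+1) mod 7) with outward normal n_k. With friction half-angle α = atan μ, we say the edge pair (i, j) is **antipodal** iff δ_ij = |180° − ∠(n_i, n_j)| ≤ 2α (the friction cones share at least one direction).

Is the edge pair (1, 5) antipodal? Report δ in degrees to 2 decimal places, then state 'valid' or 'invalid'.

α = atan 0.35 = 19.29°;  2α = 38.58°
edge 1: e_1 = (-2.53, -4.22);  n_1 = (-0.8577, +0.5142)
edge 5: e_5 = (+0.62, +1.13);  n_5 = (+0.8767, -0.4810)
∠(n_1, n_5) = 177.81°
δ = |180° − 177.81°| = 2.19°
2.19° ≤ 2α = 38.58°  →  valid

δ = 2.19°, valid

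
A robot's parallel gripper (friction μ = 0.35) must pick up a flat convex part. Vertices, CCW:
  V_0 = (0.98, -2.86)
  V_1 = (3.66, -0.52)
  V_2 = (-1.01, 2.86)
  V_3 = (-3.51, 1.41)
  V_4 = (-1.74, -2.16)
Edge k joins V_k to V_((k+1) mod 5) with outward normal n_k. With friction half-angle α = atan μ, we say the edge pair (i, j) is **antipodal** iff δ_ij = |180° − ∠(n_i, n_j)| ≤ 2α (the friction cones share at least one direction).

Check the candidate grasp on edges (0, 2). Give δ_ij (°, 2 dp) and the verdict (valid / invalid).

δ = 11.01°, valid

α = atan 0.35 = 19.29°;  2α = 38.58°
edge 0: e_0 = (+2.68, +2.34);  n_0 = (+0.6577, -0.7533)
edge 2: e_2 = (-2.50, -1.45);  n_2 = (-0.5017, +0.8650)
∠(n_0, n_2) = 168.99°
δ = |180° − 168.99°| = 11.01°
11.01° ≤ 2α = 38.58°  →  valid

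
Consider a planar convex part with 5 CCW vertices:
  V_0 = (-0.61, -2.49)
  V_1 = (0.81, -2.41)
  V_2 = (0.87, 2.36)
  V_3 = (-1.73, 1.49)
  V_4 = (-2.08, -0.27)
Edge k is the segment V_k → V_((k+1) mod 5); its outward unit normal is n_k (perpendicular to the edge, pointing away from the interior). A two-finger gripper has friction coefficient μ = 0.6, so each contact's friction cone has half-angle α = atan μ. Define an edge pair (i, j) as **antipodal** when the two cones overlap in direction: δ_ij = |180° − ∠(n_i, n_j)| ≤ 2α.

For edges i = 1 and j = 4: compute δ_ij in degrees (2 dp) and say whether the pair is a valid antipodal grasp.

δ = 34.23°, valid

α = atan 0.6 = 30.96°;  2α = 61.93°
edge 1: e_1 = (+0.06, +4.77);  n_1 = (+0.9999, -0.0126)
edge 4: e_4 = (+1.47, -2.22);  n_4 = (-0.8338, -0.5521)
∠(n_1, n_4) = 145.77°
δ = |180° − 145.77°| = 34.23°
34.23° ≤ 2α = 61.93°  →  valid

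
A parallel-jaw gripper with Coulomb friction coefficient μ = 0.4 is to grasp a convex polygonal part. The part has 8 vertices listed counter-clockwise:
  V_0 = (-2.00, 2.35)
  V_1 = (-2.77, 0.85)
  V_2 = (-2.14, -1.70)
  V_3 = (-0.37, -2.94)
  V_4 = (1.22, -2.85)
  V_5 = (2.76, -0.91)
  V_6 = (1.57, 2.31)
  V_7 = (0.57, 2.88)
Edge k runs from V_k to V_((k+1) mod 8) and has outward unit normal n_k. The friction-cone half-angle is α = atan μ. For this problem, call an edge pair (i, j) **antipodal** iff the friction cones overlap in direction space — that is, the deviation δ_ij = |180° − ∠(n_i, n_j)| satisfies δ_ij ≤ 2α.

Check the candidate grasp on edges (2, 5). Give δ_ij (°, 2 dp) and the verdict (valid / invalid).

δ = 34.70°, valid

α = atan 0.4 = 21.80°;  2α = 43.60°
edge 2: e_2 = (+1.77, -1.24);  n_2 = (-0.5738, -0.8190)
edge 5: e_5 = (-1.19, +3.22);  n_5 = (+0.9380, +0.3467)
∠(n_2, n_5) = 145.30°
δ = |180° − 145.30°| = 34.70°
34.70° ≤ 2α = 43.60°  →  valid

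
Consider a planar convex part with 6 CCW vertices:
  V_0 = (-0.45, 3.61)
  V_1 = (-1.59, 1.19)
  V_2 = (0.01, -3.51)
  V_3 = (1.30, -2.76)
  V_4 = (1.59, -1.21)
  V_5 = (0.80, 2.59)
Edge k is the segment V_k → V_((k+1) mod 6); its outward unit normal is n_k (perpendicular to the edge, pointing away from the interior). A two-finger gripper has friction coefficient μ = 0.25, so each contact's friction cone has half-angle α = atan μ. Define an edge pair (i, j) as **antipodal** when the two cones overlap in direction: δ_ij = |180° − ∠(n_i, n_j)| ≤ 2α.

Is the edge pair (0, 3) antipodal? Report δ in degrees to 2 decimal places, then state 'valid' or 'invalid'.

δ = 14.63°, valid

α = atan 0.25 = 14.04°;  2α = 28.07°
edge 0: e_0 = (-1.14, -2.42);  n_0 = (-0.9046, +0.4262)
edge 3: e_3 = (+0.29, +1.55);  n_3 = (+0.9829, -0.1839)
∠(n_0, n_3) = 165.37°
δ = |180° − 165.37°| = 14.63°
14.63° ≤ 2α = 28.07°  →  valid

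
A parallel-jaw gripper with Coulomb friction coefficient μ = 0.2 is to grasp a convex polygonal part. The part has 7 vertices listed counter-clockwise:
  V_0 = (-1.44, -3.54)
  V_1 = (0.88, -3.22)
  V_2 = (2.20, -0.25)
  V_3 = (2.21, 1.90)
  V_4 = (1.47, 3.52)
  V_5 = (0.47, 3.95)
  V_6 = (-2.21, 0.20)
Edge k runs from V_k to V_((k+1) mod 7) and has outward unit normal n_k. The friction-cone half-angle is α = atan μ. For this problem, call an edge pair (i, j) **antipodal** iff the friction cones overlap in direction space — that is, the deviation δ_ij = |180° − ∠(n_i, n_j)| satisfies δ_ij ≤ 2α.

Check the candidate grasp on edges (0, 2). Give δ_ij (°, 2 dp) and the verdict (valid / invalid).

α = atan 0.2 = 11.31°;  2α = 22.62°
edge 0: e_0 = (+2.32, +0.32);  n_0 = (+0.1366, -0.9906)
edge 2: e_2 = (+0.01, +2.15);  n_2 = (+1.0000, -0.0047)
∠(n_0, n_2) = 81.88°
δ = |180° − 81.88°| = 98.12°
98.12° > 2α = 22.62°  →  invalid

δ = 98.12°, invalid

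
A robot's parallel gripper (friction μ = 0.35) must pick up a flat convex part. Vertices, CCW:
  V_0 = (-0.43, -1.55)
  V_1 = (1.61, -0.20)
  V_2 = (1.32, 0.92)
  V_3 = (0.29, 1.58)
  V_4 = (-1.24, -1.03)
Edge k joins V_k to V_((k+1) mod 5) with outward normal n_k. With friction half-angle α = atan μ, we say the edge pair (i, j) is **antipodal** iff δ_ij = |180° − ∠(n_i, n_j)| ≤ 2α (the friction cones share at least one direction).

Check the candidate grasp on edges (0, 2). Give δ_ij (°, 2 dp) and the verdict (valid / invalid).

α = atan 0.35 = 19.29°;  2α = 38.58°
edge 0: e_0 = (+2.04, +1.35);  n_0 = (+0.5519, -0.8339)
edge 2: e_2 = (-1.03, +0.66);  n_2 = (+0.5395, +0.8420)
∠(n_0, n_2) = 113.85°
δ = |180° − 113.85°| = 66.15°
66.15° > 2α = 38.58°  →  invalid

δ = 66.15°, invalid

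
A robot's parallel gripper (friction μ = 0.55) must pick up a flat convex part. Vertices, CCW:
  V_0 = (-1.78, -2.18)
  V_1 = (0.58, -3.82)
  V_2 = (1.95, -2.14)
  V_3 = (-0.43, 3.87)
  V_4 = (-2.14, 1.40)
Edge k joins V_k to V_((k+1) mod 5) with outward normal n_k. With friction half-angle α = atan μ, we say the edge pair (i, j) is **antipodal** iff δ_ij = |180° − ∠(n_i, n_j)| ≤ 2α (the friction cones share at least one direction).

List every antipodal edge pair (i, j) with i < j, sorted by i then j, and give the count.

α = atan 0.55 = 28.81°;  2α = 57.62°
n_0 = (-0.5707, -0.8212)
n_1 = (+0.7750, -0.6320)
n_2 = (+0.9298, +0.3682)
n_3 = (-0.8222, +0.5692)
n_4 = (-0.9950, -0.1001)
  (0,1): δ = 94.40°  ·
  (0,2): δ = 33.60°  ✓
  (0,3): δ = 90.10°  ·
  (0,4): δ = 130.54°  ·
  (1,2): δ = 119.20°  ·
  (1,3): δ = 4.50°  ✓
  (1,4): δ = 44.94°  ✓
  (2,3): δ = 56.30°  ✓
  (2,4): δ = 15.86°  ✓
  (3,4): δ = 139.56°  ·
antipodal pairs: 5

count = 5; pairs: (0,2), (1,3), (1,4), (2,3), (2,4)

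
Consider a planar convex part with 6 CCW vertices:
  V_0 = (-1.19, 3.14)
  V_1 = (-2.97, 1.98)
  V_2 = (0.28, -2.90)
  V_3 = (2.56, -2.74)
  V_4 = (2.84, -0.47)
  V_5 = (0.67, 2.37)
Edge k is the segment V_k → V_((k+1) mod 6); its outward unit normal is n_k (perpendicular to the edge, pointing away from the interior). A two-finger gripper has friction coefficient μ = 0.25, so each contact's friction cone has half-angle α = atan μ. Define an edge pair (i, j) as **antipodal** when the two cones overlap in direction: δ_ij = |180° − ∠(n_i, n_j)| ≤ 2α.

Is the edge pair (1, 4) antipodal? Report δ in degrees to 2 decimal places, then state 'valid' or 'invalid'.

δ = 3.72°, valid

α = atan 0.25 = 14.04°;  2α = 28.07°
edge 1: e_1 = (+3.25, -4.88);  n_1 = (-0.8323, -0.5543)
edge 4: e_4 = (-2.17, +2.84);  n_4 = (+0.7946, +0.6071)
∠(n_1, n_4) = 176.28°
δ = |180° − 176.28°| = 3.72°
3.72° ≤ 2α = 28.07°  →  valid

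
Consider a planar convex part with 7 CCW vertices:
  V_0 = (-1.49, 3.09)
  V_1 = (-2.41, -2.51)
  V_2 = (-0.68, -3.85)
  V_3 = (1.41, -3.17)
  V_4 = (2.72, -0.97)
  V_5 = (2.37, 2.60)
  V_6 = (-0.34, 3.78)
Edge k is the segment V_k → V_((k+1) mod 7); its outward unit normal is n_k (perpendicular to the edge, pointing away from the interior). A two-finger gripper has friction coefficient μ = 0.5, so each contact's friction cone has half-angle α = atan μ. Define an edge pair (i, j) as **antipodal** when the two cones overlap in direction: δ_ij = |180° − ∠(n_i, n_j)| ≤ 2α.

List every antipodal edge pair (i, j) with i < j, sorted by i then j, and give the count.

count = 7; pairs: (0,3), (0,4), (1,4), (1,5), (2,5), (2,6), (3,6)

α = atan 0.5 = 26.57°;  2α = 53.13°
n_0 = (-0.9868, +0.1621)
n_1 = (-0.6124, -0.7906)
n_2 = (+0.3094, -0.9509)
n_3 = (+0.8592, -0.5116)
n_4 = (+0.9952, +0.0976)
n_5 = (+0.3992, +0.9169)
n_6 = (-0.5145, +0.8575)
  (0,1): δ = 118.43°  ·
  (0,2): δ = 62.65°  ·
  (0,3): δ = 21.44°  ✓
  (0,4): δ = 14.93°  ✓
  (0,5): δ = 75.80°  ·
  (0,6): δ = 130.29°  ·
  (1,2): δ = 124.22°  ·
  (1,3): δ = 83.01°  ·
  (1,4): δ = 46.64°  ✓
  (1,5): δ = 14.23°  ✓
  (1,6): δ = 68.72°  ·
  (2,3): δ = 138.79°  ·
  (2,4): δ = 102.42°  ·
  (2,5): δ = 41.55°  ✓
  (2,6): δ = 12.94°  ✓
  (3,4): δ = 143.63°  ·
  (3,5): δ = 82.76°  ·
  (3,6): δ = 28.26°  ✓
  (4,5): δ = 119.13°  ·
  (4,6): δ = 64.64°  ·
  (5,6): δ = 125.51°  ·
antipodal pairs: 7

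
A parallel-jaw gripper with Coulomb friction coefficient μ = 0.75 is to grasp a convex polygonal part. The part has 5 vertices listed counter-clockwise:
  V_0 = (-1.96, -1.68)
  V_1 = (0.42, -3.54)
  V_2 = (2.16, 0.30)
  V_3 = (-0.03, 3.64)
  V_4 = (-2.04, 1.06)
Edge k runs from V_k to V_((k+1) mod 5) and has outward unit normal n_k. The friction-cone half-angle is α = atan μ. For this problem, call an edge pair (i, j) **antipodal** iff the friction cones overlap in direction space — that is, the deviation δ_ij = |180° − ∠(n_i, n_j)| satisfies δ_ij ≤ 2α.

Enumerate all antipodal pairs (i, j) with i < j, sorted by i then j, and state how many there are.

count = 5; pairs: (0,2), (1,3), (1,4), (2,3), (2,4)

α = atan 0.75 = 36.87°;  2α = 73.74°
n_0 = (-0.6158, -0.7879)
n_1 = (+0.9109, -0.4127)
n_2 = (+0.8363, +0.5483)
n_3 = (-0.7889, +0.6146)
n_4 = (-0.9996, -0.0292)
  (0,1): δ = 76.37°  ·
  (0,2): δ = 18.74°  ✓
  (0,3): δ = 90.09°  ·
  (0,4): δ = 129.68°  ·
  (1,2): δ = 122.37°  ·
  (1,3): δ = 13.54°  ✓
  (1,4): δ = 26.05°  ✓
  (2,3): δ = 71.17°  ✓
  (2,4): δ = 31.58°  ✓
  (3,4): δ = 140.41°  ·
antipodal pairs: 5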